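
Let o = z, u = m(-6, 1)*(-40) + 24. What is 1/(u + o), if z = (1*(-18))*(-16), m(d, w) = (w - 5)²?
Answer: -1/328 ≈ -0.0030488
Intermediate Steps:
m(d, w) = (-5 + w)²
z = 288 (z = -18*(-16) = 288)
u = -616 (u = (-5 + 1)²*(-40) + 24 = (-4)²*(-40) + 24 = 16*(-40) + 24 = -640 + 24 = -616)
o = 288
1/(u + o) = 1/(-616 + 288) = 1/(-328) = -1/328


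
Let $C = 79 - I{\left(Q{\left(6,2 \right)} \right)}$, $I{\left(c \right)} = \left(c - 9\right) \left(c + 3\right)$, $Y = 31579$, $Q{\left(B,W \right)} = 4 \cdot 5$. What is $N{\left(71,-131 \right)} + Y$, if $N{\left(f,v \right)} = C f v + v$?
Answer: $1649822$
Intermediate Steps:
$Q{\left(B,W \right)} = 20$
$I{\left(c \right)} = \left(-9 + c\right) \left(3 + c\right)$
$C = -174$ ($C = 79 - \left(-27 + 20^{2} - 120\right) = 79 - \left(-27 + 400 - 120\right) = 79 - 253 = -174$)
$N{\left(f,v \right)} = v - 174 f v$ ($N{\left(f,v \right)} = - 174 f v + v = v - 174 f v$)
$N{\left(71,-131 \right)} + Y = - 131 \left(1 - 12354\right) + 31579 = \left(-131\right) \left(-12353\right) + 31579 = 1618243 + 31579 = 1649822$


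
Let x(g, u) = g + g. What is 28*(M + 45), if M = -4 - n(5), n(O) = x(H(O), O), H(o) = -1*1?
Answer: 1204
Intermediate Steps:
H(o) = -1
x(g, u) = 2*g
n(O) = -2 (n(O) = 2*(-1) = -2)
M = -2 (M = -4 - 1*(-2) = -4 + 2 = -2)
28*(M + 45) = 28*(-2 + 45) = 28*43 = 1204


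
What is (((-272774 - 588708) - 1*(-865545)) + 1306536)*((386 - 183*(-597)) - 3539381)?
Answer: -4495019056656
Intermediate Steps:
(((-272774 - 588708) - 1*(-865545)) + 1306536)*((386 - 183*(-597)) - 3539381) = ((-861482 + 865545) + 1306536)*((386 + 109251) - 3539381) = (4063 + 1306536)*(109637 - 3539381) = 1310599*(-3429744) = -4495019056656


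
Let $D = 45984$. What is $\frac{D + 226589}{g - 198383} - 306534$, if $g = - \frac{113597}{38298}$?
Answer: $- \frac{2328990090267108}{7597785731} \approx -3.0654 \cdot 10^{5}$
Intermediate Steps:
$g = - \frac{113597}{38298}$ ($g = \left(-113597\right) \frac{1}{38298} = - \frac{113597}{38298} \approx -2.9661$)
$\frac{D + 226589}{g - 198383} - 306534 = \frac{45984 + 226589}{- \frac{113597}{38298} - 198383} - 306534 = \frac{272573}{- \frac{7597785731}{38298}} - 306534 = 272573 \left(- \frac{38298}{7597785731}\right) - 306534 = - \frac{10439000754}{7597785731} - 306534 = - \frac{2328990090267108}{7597785731}$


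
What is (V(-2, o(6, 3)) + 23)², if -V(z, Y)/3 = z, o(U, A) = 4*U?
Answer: 841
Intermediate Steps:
V(z, Y) = -3*z
(V(-2, o(6, 3)) + 23)² = (-3*(-2) + 23)² = (6 + 23)² = 29² = 841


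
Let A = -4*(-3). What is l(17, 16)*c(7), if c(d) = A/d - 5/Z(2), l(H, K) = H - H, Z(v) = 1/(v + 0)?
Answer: 0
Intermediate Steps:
Z(v) = 1/v
l(H, K) = 0
A = 12
c(d) = -10 + 12/d (c(d) = 12/d - 5/(1/2) = 12/d - 5/½ = 12/d - 5*2 = 12/d - 10 = -10 + 12/d)
l(17, 16)*c(7) = 0*(-10 + 12/7) = 0*(-58/7) = 0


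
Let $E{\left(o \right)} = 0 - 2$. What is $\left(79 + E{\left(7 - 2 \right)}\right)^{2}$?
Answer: $5929$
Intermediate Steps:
$E{\left(o \right)} = -2$ ($E{\left(o \right)} = 0 - 2 = -2$)
$\left(79 + E{\left(7 - 2 \right)}\right)^{2} = \left(79 - 2\right)^{2} = 77^{2} = 5929$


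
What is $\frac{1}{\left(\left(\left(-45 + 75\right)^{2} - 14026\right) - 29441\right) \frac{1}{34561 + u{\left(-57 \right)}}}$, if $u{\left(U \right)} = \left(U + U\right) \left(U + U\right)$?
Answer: $- \frac{47557}{42567} \approx -1.1172$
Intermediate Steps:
$u{\left(U \right)} = 4 U^{2}$ ($u{\left(U \right)} = 2 U 2 U = 4 U^{2}$)
$\frac{1}{\left(\left(\left(-45 + 75\right)^{2} - 14026\right) - 29441\right) \frac{1}{34561 + u{\left(-57 \right)}}} = \frac{1}{\left(\left(\left(-45 + 75\right)^{2} - 14026\right) - 29441\right) \frac{1}{34561 + 4 \left(-57\right)^{2}}} = \frac{1}{\left(\left(30^{2} - 14026\right) - 29441\right) \frac{1}{34561 + 4 \cdot 3249}} = \frac{1}{\left(\left(900 - 14026\right) - 29441\right) \frac{1}{34561 + 12996}} = \frac{1}{\left(-13126 - 29441\right) \frac{1}{47557}} = \frac{1}{\left(-42567\right) \frac{1}{47557}} = \frac{1}{- \frac{42567}{47557}} = - \frac{47557}{42567}$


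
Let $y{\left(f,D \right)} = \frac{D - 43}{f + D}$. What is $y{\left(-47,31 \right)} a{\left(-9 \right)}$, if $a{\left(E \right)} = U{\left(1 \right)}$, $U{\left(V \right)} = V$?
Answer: $\frac{3}{4} \approx 0.75$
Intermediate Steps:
$a{\left(E \right)} = 1$
$y{\left(f,D \right)} = \frac{-43 + D}{D + f}$
$y{\left(-47,31 \right)} a{\left(-9 \right)} = \frac{-43 + 31}{31 - 47} \cdot 1 = \frac{1}{-16} \left(-12\right) 1 = \left(- \frac{1}{16}\right) \left(-12\right) 1 = \frac{3}{4} \cdot 1 = \frac{3}{4}$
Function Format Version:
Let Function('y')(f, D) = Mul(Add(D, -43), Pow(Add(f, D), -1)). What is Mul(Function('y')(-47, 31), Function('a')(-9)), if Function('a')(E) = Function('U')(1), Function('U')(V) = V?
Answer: Rational(3, 4) ≈ 0.75000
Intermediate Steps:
Function('a')(E) = 1
Function('y')(f, D) = Mul(Pow(Add(D, f), -1), Add(-43, D)) (Function('y')(f, D) = Mul(Add(-43, D), Pow(Add(D, f), -1)) = Mul(Pow(Add(D, f), -1), Add(-43, D)))
Mul(Function('y')(-47, 31), Function('a')(-9)) = Mul(Mul(Pow(Add(31, -47), -1), Add(-43, 31)), 1) = Mul(Mul(Pow(-16, -1), -12), 1) = Mul(Mul(Rational(-1, 16), -12), 1) = Mul(Rational(3, 4), 1) = Rational(3, 4)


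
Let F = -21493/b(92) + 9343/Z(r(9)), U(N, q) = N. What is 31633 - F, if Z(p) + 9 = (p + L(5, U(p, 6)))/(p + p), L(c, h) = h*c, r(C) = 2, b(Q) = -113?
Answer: 22373975/678 ≈ 33000.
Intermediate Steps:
L(c, h) = c*h
Z(p) = -6 (Z(p) = -9 + (p + 5*p)/(p + p) = -9 + (6*p)/((2*p)) = -9 + (6*p)*(1/(2*p)) = -9 + 3 = -6)
F = -926801/678 (F = -21493/(-113) + 9343/(-6) = -21493*(-1/113) + 9343*(-⅙) = 21493/113 - 9343/6 = -926801/678 ≈ -1367.0)
31633 - F = 31633 - 1*(-926801/678) = 31633 + 926801/678 = 22373975/678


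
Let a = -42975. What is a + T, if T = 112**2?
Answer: -30431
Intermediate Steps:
T = 12544
a + T = -42975 + 12544 = -30431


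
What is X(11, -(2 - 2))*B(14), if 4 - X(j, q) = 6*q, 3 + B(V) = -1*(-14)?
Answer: 44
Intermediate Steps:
B(V) = 11 (B(V) = -3 - 1*(-14) = -3 + 14 = 11)
X(j, q) = 4 - 6*q
X(11, -(2 - 2))*B(14) = (4 - (-6)*(2 - 2))*11 = (4 - (-6)*0)*11 = (4 - 6*0)*11 = (4 + 0)*11 = 4*11 = 44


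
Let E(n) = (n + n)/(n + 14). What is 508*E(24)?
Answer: 12192/19 ≈ 641.68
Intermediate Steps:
E(n) = 2*n/(14 + n) (E(n) = (2*n)/(14 + n) = 2*n/(14 + n))
508*E(24) = 508*(2*24/(14 + 24)) = 508*(2*24/38) = 508*(2*24*(1/38)) = 508*(24/19) = 12192/19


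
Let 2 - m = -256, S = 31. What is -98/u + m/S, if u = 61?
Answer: 12700/1891 ≈ 6.7160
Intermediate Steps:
m = 258 (m = 2 - 1*(-256) = 2 + 256 = 258)
-98/u + m/S = -98/61 + 258/31 = 12700/1891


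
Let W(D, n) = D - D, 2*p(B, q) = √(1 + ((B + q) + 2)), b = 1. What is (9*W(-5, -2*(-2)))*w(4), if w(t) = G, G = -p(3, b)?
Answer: 0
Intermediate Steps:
p(B, q) = √(3 + B + q)/2 (p(B, q) = √(1 + ((B + q) + 2))/2 = √(1 + (2 + B + q))/2 = √(3 + B + q)/2)
W(D, n) = 0
G = -√7/2 (G = -√(3 + 3 + 1)/2 = -√7/2 ≈ -1.3229)
w(t) = -√7/2
(9*W(-5, -2*(-2)))*w(4) = (9*0)*(-√7/2) = 0*(-√7/2) = 0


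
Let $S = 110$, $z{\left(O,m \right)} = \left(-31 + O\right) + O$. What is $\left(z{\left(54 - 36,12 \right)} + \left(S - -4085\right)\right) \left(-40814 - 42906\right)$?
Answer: $-351624000$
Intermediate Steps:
$z{\left(O,m \right)} = -31 + 2 O$
$\left(z{\left(54 - 36,12 \right)} + \left(S - -4085\right)\right) \left(-40814 - 42906\right) = \left(\left(-31 + 2 \left(54 - 36\right)\right) + \left(110 - -4085\right)\right) \left(-40814 - 42906\right) = \left(\left(-31 + 2 \left(54 - 36\right)\right) + \left(110 + 4085\right)\right) \left(-83720\right) = \left(\left(-31 + 2 \cdot 18\right) + 4195\right) \left(-83720\right) = \left(\left(-31 + 36\right) + 4195\right) \left(-83720\right) = \left(5 + 4195\right) \left(-83720\right) = 4200 \left(-83720\right) = -351624000$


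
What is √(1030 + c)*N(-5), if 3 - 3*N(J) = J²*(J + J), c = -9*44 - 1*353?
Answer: 253*√281/3 ≈ 1413.7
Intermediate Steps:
c = -749 (c = -396 - 353 = -749)
N(J) = 1 - 2*J³/3 (N(J) = 1 - J²*(J + J)/3 = 1 - J²*2*J/3 = 1 - 2*J³/3)
√(1030 + c)*N(-5) = √(1030 - 749)*(1 - ⅔*(-5)³) = √281*(1 - ⅔*(-125)) = √281*(1 + 250/3) = √281*(253/3) = 253*√281/3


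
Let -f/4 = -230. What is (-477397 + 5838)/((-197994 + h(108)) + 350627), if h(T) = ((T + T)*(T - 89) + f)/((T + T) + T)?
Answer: -38196279/12364529 ≈ -3.0892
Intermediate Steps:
f = 920 (f = -4*(-230) = 920)
h(T) = (920 + 2*T*(-89 + T))/(3*T) (h(T) = ((T + T)*(T - 89) + 920)/((T + T) + T) = ((2*T)*(-89 + T) + 920)/(2*T + T) = (2*T*(-89 + T) + 920)/((3*T)) = (920 + 2*T*(-89 + T))*(1/(3*T)) = (920 + 2*T*(-89 + T))/(3*T))
(-477397 + 5838)/((-197994 + h(108)) + 350627) = (-477397 + 5838)/((-197994 + (⅔)*(460 + 108*(-89 + 108))/108) + 350627) = -471559/((-197994 + (⅔)*(1/108)*(460 + 108*19)) + 350627) = -471559/((-197994 + (⅔)*(1/108)*(460 + 2052)) + 350627) = -471559/((-197994 + (⅔)*(1/108)*2512) + 350627) = -471559/((-197994 + 1256/81) + 350627) = -471559/(-16036258/81 + 350627) = -471559/12364529/81 = -471559*81/12364529 = -38196279/12364529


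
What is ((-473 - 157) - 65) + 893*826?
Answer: 736923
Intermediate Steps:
((-473 - 157) - 65) + 893*826 = (-630 - 65) + 737618 = -695 + 737618 = 736923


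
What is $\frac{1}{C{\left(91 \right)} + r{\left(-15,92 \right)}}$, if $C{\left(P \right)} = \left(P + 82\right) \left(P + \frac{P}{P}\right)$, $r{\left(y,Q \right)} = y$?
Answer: $\frac{1}{15901} \approx 6.2889 \cdot 10^{-5}$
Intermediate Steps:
$C{\left(P \right)} = \left(1 + P\right) \left(82 + P\right)$ ($C{\left(P \right)} = \left(82 + P\right) \left(P + 1\right) = \left(82 + P\right) \left(1 + P\right) = \left(1 + P\right) \left(82 + P\right)$)
$\frac{1}{C{\left(91 \right)} + r{\left(-15,92 \right)}} = \frac{1}{\left(82 + 91^{2} + 83 \cdot 91\right) - 15} = \frac{1}{\left(82 + 8281 + 7553\right) - 15} = \frac{1}{15916 - 15} = \frac{1}{15901}$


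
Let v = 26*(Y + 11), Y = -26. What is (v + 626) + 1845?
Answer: 2081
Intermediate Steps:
v = -390 (v = 26*(-26 + 11) = 26*(-15) = -390)
(v + 626) + 1845 = (-390 + 626) + 1845 = 236 + 1845 = 2081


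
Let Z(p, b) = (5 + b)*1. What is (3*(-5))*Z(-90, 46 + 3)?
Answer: -810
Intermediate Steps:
Z(p, b) = 5 + b
(3*(-5))*Z(-90, 46 + 3) = (3*(-5))*(5 + (46 + 3)) = -15*(5 + 49) = -15*54 = -810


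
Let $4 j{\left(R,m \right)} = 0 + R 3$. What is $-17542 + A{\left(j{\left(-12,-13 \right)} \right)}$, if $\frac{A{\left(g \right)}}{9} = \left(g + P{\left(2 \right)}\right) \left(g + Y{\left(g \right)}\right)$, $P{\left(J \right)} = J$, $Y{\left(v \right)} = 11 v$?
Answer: $-10738$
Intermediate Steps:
$j{\left(R,m \right)} = \frac{3 R}{4}$ ($j{\left(R,m \right)} = \frac{0 + R 3}{4} = \frac{0 + 3 R}{4} = \frac{3 R}{4}$)
$A{\left(g \right)} = 108 g \left(2 + g\right)$ ($A{\left(g \right)} = 9 \left(g + 2\right) \left(g + 11 g\right) = 9 \left(2 + g\right) 12 g = 9 \cdot 12 g \left(2 + g\right) = 108 g \left(2 + g\right)$)
$-17542 + A{\left(j{\left(-12,-13 \right)} \right)} = -17542 + 108 \cdot \frac{3}{4} \left(-12\right) \left(2 + \frac{3}{4} \left(-12\right)\right) = -17542 + 108 \left(-9\right) \left(2 - 9\right) = -17542 + 108 \left(-9\right) \left(-7\right) = -17542 + 6804 = -10738$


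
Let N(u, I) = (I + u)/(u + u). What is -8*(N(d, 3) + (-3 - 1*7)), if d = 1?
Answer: 64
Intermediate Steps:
N(u, I) = (I + u)/(2*u) (N(u, I) = (I + u)/((2*u)) = (I + u)*(1/(2*u)) = (I + u)/(2*u))
-8*(N(d, 3) + (-3 - 1*7)) = -8*((½)*(3 + 1)/1 + (-3 - 1*7)) = -8*((½)*1*4 + (-3 - 7)) = -8*(2 - 10) = -8*(-8) = 64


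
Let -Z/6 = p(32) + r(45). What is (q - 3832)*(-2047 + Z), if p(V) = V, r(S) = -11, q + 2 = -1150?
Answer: 10830232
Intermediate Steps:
q = -1152 (q = -2 - 1150 = -1152)
Z = -126 (Z = -6*(32 - 11) = -6*21 = -126)
(q - 3832)*(-2047 + Z) = (-1152 - 3832)*(-2047 - 126) = -4984*(-2173) = 10830232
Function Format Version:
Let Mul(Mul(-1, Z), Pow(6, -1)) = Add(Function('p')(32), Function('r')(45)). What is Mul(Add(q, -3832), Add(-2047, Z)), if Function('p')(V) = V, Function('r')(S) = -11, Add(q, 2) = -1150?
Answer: 10830232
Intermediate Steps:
q = -1152 (q = Add(-2, -1150) = -1152)
Z = -126 (Z = Mul(-6, Add(32, -11)) = Mul(-6, 21) = -126)
Mul(Add(q, -3832), Add(-2047, Z)) = Mul(Add(-1152, -3832), Add(-2047, -126)) = Mul(-4984, -2173) = 10830232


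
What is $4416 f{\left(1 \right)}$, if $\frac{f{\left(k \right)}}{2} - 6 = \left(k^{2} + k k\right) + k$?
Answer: $79488$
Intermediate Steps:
$f{\left(k \right)} = 12 + 2 k + 4 k^{2}$ ($f{\left(k \right)} = 12 + 2 \left(\left(k^{2} + k k\right) + k\right) = 12 + 2 \left(\left(k^{2} + k^{2}\right) + k\right) = 12 + 2 \left(2 k^{2} + k\right) = 12 + 2 \left(k + 2 k^{2}\right) = 12 + \left(2 k + 4 k^{2}\right) = 12 + 2 k + 4 k^{2}$)
$4416 f{\left(1 \right)} = 4416 \left(12 + 2 \cdot 1 + 4 \cdot 1^{2}\right) = 4416 \left(12 + 2 + 4 \cdot 1\right) = 4416 \left(12 + 2 + 4\right) = 4416 \cdot 18 = 79488$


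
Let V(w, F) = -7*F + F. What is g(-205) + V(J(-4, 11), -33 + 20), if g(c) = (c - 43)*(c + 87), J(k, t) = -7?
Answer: 29342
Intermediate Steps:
V(w, F) = -6*F
g(c) = (-43 + c)*(87 + c)
g(-205) + V(J(-4, 11), -33 + 20) = (-3741 + (-205)**2 + 44*(-205)) - 6*(-33 + 20) = (-3741 + 42025 - 9020) - 6*(-13) = 29264 + 78 = 29342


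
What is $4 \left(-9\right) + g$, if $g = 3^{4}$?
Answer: $45$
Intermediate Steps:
$g = 81$
$4 \left(-9\right) + g = 4 \left(-9\right) + 81 = -36 + 81 = 45$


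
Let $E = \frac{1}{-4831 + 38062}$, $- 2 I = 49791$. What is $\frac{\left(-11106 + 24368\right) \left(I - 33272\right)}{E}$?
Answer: $-25634971120935$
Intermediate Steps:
$I = - \frac{49791}{2}$ ($I = \left(- \frac{1}{2}\right) 49791 = - \frac{49791}{2} \approx -24896.0$)
$E = \frac{1}{33231} \approx 3.0092 \cdot 10^{-5}$
$\frac{\left(-11106 + 24368\right) \left(I - 33272\right)}{E} = \left(-11106 + 24368\right) \left(- \frac{49791}{2} - 33272\right) \frac{1}{\frac{1}{33231}} = 13262 \left(- \frac{116335}{2}\right) 33231 = \left(-771417385\right) 33231 = -25634971120935$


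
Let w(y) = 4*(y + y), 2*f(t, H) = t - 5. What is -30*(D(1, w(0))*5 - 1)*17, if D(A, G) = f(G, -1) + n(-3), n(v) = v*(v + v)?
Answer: -39015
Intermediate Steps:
f(t, H) = -5/2 + t/2 (f(t, H) = (t - 5)/2 = (-5 + t)/2 = -5/2 + t/2)
n(v) = 2*v² (n(v) = v*(2*v) = 2*v²)
w(y) = 8*y (w(y) = 4*(2*y) = 8*y)
D(A, G) = 31/2 + G/2 (D(A, G) = (-5/2 + G/2) + 2*(-3)² = (-5/2 + G/2) + 2*9 = (-5/2 + G/2) + 18 = 31/2 + G/2)
-30*(D(1, w(0))*5 - 1)*17 = -30*((31/2 + (8*0)/2)*5 - 1)*17 = -30*((31/2 + (½)*0)*5 - 1)*17 = -30*((31/2 + 0)*5 - 1)*17 = -30*((31/2)*5 - 1)*17 = -30*(155/2 - 1)*17 = -30*153/2*17 = -2295*17 = -39015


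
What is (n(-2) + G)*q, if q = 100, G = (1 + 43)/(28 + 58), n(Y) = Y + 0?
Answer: -6400/43 ≈ -148.84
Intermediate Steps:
n(Y) = Y
G = 22/43 (G = 44/86 = 44*(1/86) = 22/43 ≈ 0.51163)
(n(-2) + G)*q = (-2 + 22/43)*100 = -64/43*100 = -6400/43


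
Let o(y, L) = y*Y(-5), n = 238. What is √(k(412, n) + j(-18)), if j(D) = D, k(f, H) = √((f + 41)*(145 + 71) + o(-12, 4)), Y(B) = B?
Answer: √(-18 + 2*√24477) ≈ 17.173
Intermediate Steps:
o(y, L) = -5*y (o(y, L) = y*(-5) = -5*y)
k(f, H) = √(8916 + 216*f) (k(f, H) = √((f + 41)*(145 + 71) - 5*(-12)) = √((41 + f)*216 + 60) = √((8856 + 216*f) + 60) = √(8916 + 216*f))
√(k(412, n) + j(-18)) = √(2*√(2229 + 54*412) - 18) = √(2*√(2229 + 22248) - 18) = √(2*√24477 - 18) = √(-18 + 2*√24477)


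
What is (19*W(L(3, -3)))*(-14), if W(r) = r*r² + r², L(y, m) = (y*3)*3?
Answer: -5429592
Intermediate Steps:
L(y, m) = 9*y (L(y, m) = (3*y)*3 = 9*y)
W(r) = r² + r³ (W(r) = r³ + r² = r² + r³)
(19*W(L(3, -3)))*(-14) = (19*((9*3)²*(1 + 9*3)))*(-14) = (19*(27²*(1 + 27)))*(-14) = (19*(729*28))*(-14) = (19*20412)*(-14) = 387828*(-14) = -5429592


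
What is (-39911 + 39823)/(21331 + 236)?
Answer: -88/21567 ≈ -0.0040803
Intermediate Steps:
(-39911 + 39823)/(21331 + 236) = -88/21567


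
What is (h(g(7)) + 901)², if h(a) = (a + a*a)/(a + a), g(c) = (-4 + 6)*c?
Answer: 3301489/4 ≈ 8.2537e+5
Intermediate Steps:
g(c) = 2*c
h(a) = (a + a²)/(2*a) (h(a) = (a + a²)/((2*a)) = (a + a²)*(1/(2*a)) = (a + a²)/(2*a))
(h(g(7)) + 901)² = ((½ + (2*7)/2) + 901)² = ((½ + (½)*14) + 901)² = ((½ + 7) + 901)² = (15/2 + 901)² = (1817/2)² = 3301489/4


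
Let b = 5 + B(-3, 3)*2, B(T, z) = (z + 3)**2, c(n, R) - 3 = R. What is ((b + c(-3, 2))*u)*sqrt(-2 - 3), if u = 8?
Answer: 656*I*sqrt(5) ≈ 1466.9*I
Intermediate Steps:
c(n, R) = 3 + R
B(T, z) = (3 + z)**2
b = 77 (b = 5 + (3 + 3)**2*2 = 5 + 6**2*2 = 5 + 36*2 = 5 + 72 = 77)
((b + c(-3, 2))*u)*sqrt(-2 - 3) = ((77 + (3 + 2))*8)*sqrt(-2 - 3) = ((77 + 5)*8)*sqrt(-5) = (82*8)*(I*sqrt(5)) = 656*(I*sqrt(5)) = 656*I*sqrt(5)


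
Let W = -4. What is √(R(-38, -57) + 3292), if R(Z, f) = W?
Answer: 2*√822 ≈ 57.341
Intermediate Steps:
R(Z, f) = -4
√(R(-38, -57) + 3292) = √(-4 + 3292) = √3288 = 2*√822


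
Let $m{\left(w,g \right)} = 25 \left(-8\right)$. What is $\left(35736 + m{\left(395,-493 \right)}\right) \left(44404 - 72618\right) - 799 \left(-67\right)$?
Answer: $-1002559171$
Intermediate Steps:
$m{\left(w,g \right)} = -200$
$\left(35736 + m{\left(395,-493 \right)}\right) \left(44404 - 72618\right) - 799 \left(-67\right) = \left(35736 - 200\right) \left(44404 - 72618\right) - 799 \left(-67\right) = 35536 \left(-28214\right) - -53533 = -1002612704 + 53533 = -1002559171$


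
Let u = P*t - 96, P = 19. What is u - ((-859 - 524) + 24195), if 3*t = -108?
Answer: -23592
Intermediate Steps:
t = -36 (t = (⅓)*(-108) = -36)
u = -780 (u = 19*(-36) - 96 = -684 - 96 = -780)
u - ((-859 - 524) + 24195) = -780 - ((-859 - 524) + 24195) = -780 - (-1383 + 24195) = -780 - 1*22812 = -780 - 22812 = -23592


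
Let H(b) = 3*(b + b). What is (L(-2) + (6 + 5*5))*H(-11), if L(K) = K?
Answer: -1914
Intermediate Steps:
H(b) = 6*b (H(b) = 3*(2*b) = 6*b)
(L(-2) + (6 + 5*5))*H(-11) = (-2 + (6 + 5*5))*(6*(-11)) = (-2 + (6 + 25))*(-66) = (-2 + 31)*(-66) = 29*(-66) = -1914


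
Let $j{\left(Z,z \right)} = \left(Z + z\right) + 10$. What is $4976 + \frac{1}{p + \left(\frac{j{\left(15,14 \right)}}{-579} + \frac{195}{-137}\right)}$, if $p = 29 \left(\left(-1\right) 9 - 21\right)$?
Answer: $\frac{114662369495}{23043086} \approx 4976.0$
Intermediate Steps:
$j{\left(Z,z \right)} = 10 + Z + z$
$p = -870$ ($p = 29 \left(-9 - 21\right) = 29 \left(-30\right) = -870$)
$4976 + \frac{1}{p + \left(\frac{j{\left(15,14 \right)}}{-579} + \frac{195}{-137}\right)} = 4976 + \frac{1}{-870 + \left(\frac{10 + 15 + 14}{-579} + \frac{195}{-137}\right)} = 4976 + \frac{1}{-870 + \left(39 \left(- \frac{1}{579}\right) + 195 \left(- \frac{1}{137}\right)\right)} = 4976 + \frac{1}{-870 - \frac{39416}{26441}} = 4976 + \frac{1}{- \frac{23043086}{26441}} = 4976 - \frac{26441}{23043086} = \frac{114662369495}{23043086}$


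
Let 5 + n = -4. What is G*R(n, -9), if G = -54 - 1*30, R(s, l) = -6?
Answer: 504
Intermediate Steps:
n = -9 (n = -5 - 4 = -9)
G = -84 (G = -54 - 30 = -84)
G*R(n, -9) = -84*(-6) = 504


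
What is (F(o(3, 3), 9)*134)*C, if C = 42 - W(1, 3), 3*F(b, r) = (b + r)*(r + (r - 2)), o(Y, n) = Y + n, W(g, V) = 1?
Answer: 439520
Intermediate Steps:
F(b, r) = (-2 + 2*r)*(b + r)/3 (F(b, r) = ((b + r)*(r + (r - 2)))/3 = ((b + r)*(r + (-2 + r)))/3 = ((b + r)*(-2 + 2*r))/3 = ((-2 + 2*r)*(b + r))/3 = (-2 + 2*r)*(b + r)/3)
C = 41 (C = 42 - 1*1 = 42 - 1 = 41)
(F(o(3, 3), 9)*134)*C = ((-2*(3 + 3)/3 - ⅔*9 + (⅔)*9² + (⅔)*(3 + 3)*9)*134)*41 = ((-⅔*6 - 6 + (⅔)*81 + (⅔)*6*9)*134)*41 = ((-4 - 6 + 54 + 36)*134)*41 = (80*134)*41 = 10720*41 = 439520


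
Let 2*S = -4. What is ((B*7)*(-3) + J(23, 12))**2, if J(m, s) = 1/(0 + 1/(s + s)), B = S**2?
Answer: 3600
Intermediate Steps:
S = -2 (S = (1/2)*(-4) = -2)
B = 4 (B = (-2)**2 = 4)
J(m, s) = 2*s (J(m, s) = 1/(0 + 1/(2*s)) = 1/(1/(2*s)) = 2*s)
((B*7)*(-3) + J(23, 12))**2 = ((4*7)*(-3) + 2*12)**2 = (28*(-3) + 24)**2 = (-84 + 24)**2 = (-60)**2 = 3600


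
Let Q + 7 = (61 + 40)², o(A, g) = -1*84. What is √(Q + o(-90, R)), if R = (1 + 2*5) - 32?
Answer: √10110 ≈ 100.55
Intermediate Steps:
R = -21 (R = (1 + 10) - 32 = 11 - 32 = -21)
o(A, g) = -84
Q = 10194 (Q = -7 + (61 + 40)² = -7 + 101² = -7 + 10201 = 10194)
√(Q + o(-90, R)) = √(10194 - 84) = √10110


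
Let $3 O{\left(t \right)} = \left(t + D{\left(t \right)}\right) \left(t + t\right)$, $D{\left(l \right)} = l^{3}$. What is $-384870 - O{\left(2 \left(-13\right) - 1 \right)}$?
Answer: $-739650$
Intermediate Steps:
$O{\left(t \right)} = \frac{2 t \left(t + t^{3}\right)}{3}$ ($O{\left(t \right)} = \frac{\left(t + t^{3}\right) \left(t + t\right)}{3} = \frac{\left(t + t^{3}\right) 2 t}{3} = \frac{2 t \left(t + t^{3}\right)}{3}$)
$-384870 - O{\left(2 \left(-13\right) - 1 \right)} = -384870 - \frac{2 \left(2 \left(-13\right) - 1\right)^{2} \left(1 + \left(2 \left(-13\right) - 1\right)^{2}\right)}{3} = -384870 - \frac{2 \left(-26 - 1\right)^{2} \left(1 + \left(-26 - 1\right)^{2}\right)}{3} = -384870 - \frac{2 \left(-27\right)^{2} \left(1 + \left(-27\right)^{2}\right)}{3} = -384870 - \frac{2}{3} \cdot 729 \left(1 + 729\right) = -384870 - \frac{2}{3} \cdot 729 \cdot 730 = -384870 - 354780 = -739650$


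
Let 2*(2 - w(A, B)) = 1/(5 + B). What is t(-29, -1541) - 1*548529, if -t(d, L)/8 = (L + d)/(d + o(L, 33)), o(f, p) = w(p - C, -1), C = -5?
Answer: -119131273/217 ≈ -5.4899e+5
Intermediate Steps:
w(A, B) = 2 - 1/(2*(5 + B))
o(f, p) = 15/8 (o(f, p) = (19 + 4*(-1))/(2*(5 - 1)) = (½)*(19 - 4)/4 = (½)*(¼)*15 = 15/8)
t(d, L) = -8*(L + d)/(15/8 + d) (t(d, L) = -8*(L + d)/(d + 15/8) = -8*(L + d)/(15/8 + d))
t(-29, -1541) - 1*548529 = 64*(-1*(-1541) - 1*(-29))/(15 + 8*(-29)) - 1*548529 = 64*(1541 + 29)/(15 - 232) - 548529 = 64*1570/(-217) - 548529 = 64*(-1/217)*1570 - 548529 = -100480/217 - 548529 = -119131273/217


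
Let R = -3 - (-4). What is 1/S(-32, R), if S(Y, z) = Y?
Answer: -1/32 ≈ -0.031250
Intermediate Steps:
R = 1 (R = -3 - 1*(-4) = -3 + 4 = 1)
1/S(-32, R) = 1/(-32) = -1/32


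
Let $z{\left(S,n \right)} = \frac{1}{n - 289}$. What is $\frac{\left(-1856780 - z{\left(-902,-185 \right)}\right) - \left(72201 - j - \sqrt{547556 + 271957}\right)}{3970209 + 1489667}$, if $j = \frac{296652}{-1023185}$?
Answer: $- \frac{935536036795753}{2647983568678440} + \frac{3 \sqrt{91057}}{5459876} \approx -0.35314$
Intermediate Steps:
$j = - \frac{296652}{1023185}$ ($j = 296652 \left(- \frac{1}{1023185}\right) = - \frac{296652}{1023185} \approx -0.28993$)
$z{\left(S,n \right)} = \frac{1}{-289 + n}$
$\frac{\left(-1856780 - z{\left(-902,-185 \right)}\right) - \left(72201 - j - \sqrt{547556 + 271957}\right)}{3970209 + 1489667} = \frac{\left(-1856780 - \frac{1}{-289 - 185}\right) - \left(\frac{73875276837}{1023185} - \sqrt{547556 + 271957}\right)}{3970209 + 1489667} = \frac{\left(-1856780 - \frac{1}{-474}\right) - \left(\frac{73875276837}{1023185} - 3 \sqrt{91057}\right)}{5459876} = \left(\left(-1856780 - - \frac{1}{474}\right) - \left(\frac{73875276837}{1023185} - 3 \sqrt{91057}\right)\right) \frac{1}{5459876} = \left(\left(-1856780 + \frac{1}{474}\right) - \left(\frac{73875276837}{1023185} - 3 \sqrt{91057}\right)\right) \frac{1}{5459876} = \left(- \frac{880113719}{474} - \left(\frac{73875276837}{1023185} - 3 \sqrt{91057}\right)\right) \frac{1}{5459876} = \left(- \frac{935536036795753}{484989690} + 3 \sqrt{91057}\right) \frac{1}{5459876} = - \frac{935536036795753}{2647983568678440} + \frac{3 \sqrt{91057}}{5459876}$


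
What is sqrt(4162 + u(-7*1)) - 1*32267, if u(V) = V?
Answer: -32267 + sqrt(4155) ≈ -32203.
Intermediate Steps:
sqrt(4162 + u(-7*1)) - 1*32267 = sqrt(4162 - 7*1) - 1*32267 = sqrt(4162 - 7) - 32267 = sqrt(4155) - 32267 = -32267 + sqrt(4155)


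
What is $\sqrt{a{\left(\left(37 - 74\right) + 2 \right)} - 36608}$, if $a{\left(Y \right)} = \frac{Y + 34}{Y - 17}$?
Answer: $\frac{i \sqrt{24746995}}{26} \approx 191.33 i$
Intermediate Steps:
$a{\left(Y \right)} = \frac{34 + Y}{-17 + Y}$
$\sqrt{a{\left(\left(37 - 74\right) + 2 \right)} - 36608} = \sqrt{\frac{34 + \left(\left(37 - 74\right) + 2\right)}{-17 + \left(\left(37 - 74\right) + 2\right)} - 36608} = \sqrt{\frac{34 + \left(-37 + 2\right)}{-17 + \left(-37 + 2\right)} - 36608} = \sqrt{\frac{34 - 35}{-17 - 35} - 36608} = \sqrt{\frac{1}{-52} \left(-1\right) - 36608} = \sqrt{\left(- \frac{1}{52}\right) \left(-1\right) - 36608} = \sqrt{\frac{1}{52} - 36608} = \sqrt{- \frac{1903615}{52}} = \frac{i \sqrt{24746995}}{26}$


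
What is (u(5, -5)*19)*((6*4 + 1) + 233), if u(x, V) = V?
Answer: -24510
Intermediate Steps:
(u(5, -5)*19)*((6*4 + 1) + 233) = (-5*19)*((6*4 + 1) + 233) = -95*((24 + 1) + 233) = -95*(25 + 233) = -95*258 = -24510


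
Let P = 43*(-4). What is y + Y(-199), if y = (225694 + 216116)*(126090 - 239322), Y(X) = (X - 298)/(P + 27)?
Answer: -7253919337903/145 ≈ -5.0027e+10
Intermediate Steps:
P = -172
Y(X) = 298/145 - X/145 (Y(X) = (X - 298)/(-172 + 27) = (-298 + X)/(-145) = (-298 + X)*(-1/145) = 298/145 - X/145)
y = -50027029920 (y = 441810*(-113232) = -50027029920)
y + Y(-199) = -50027029920 + (298/145 - 1/145*(-199)) = -50027029920 + (298/145 + 199/145) = -50027029920 + 497/145 = -7253919337903/145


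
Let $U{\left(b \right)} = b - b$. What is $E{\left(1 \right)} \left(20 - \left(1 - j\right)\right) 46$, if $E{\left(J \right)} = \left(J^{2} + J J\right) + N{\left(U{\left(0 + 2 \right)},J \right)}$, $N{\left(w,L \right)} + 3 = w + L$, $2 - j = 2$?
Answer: $0$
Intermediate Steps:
$j = 0$ ($j = 2 - 2 = 0$)
$U{\left(b \right)} = 0$
$N{\left(w,L \right)} = -3 + L + w$ ($N{\left(w,L \right)} = -3 + \left(w + L\right) = -3 + \left(L + w\right) = -3 + L + w$)
$E{\left(J \right)} = -3 + J + 2 J^{2}$ ($E{\left(J \right)} = \left(J^{2} + J J\right) + \left(-3 + J + 0\right) = \left(J^{2} + J^{2}\right) + \left(-3 + J\right) = 2 J^{2} + \left(-3 + J\right) = -3 + J + 2 J^{2}$)
$E{\left(1 \right)} \left(20 - \left(1 - j\right)\right) 46 = \left(-3 + 1 + 2 \cdot 1^{2}\right) \left(20 - \left(1 - 0\right)\right) 46 = \left(-3 + 1 + 2 \cdot 1\right) \left(20 - \left(1 + 0\right)\right) 46 = \left(-3 + 1 + 2\right) \left(20 - 1\right) 46 = 0 \left(20 - 1\right) 46 = 0 \cdot 19 \cdot 46 = 0 \cdot 46 = 0$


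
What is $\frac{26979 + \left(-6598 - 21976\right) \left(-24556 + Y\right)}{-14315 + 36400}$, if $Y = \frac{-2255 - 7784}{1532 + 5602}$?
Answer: $\frac{2503072095934}{78777195} \approx 31774.0$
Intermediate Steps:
$Y = - \frac{10039}{7134} \approx -1.4072$
$\frac{26979 + \left(-6598 - 21976\right) \left(-24556 + Y\right)}{-14315 + 36400} = \frac{26979 + \left(-6598 - 21976\right) \left(-24556 - \frac{10039}{7134}\right)}{-14315 + 36400} = \frac{26979 - - \frac{2502975861841}{3567}}{22085} = \left(26979 + \frac{2502975861841}{3567}\right) \frac{1}{22085} = \frac{2503072095934}{3567} \cdot \frac{1}{22085} = \frac{2503072095934}{78777195}$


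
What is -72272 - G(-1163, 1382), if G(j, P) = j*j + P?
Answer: -1426223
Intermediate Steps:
G(j, P) = P + j**2 (G(j, P) = j**2 + P = P + j**2)
-72272 - G(-1163, 1382) = -72272 - (1382 + (-1163)**2) = -72272 - (1382 + 1352569) = -72272 - 1*1353951 = -72272 - 1353951 = -1426223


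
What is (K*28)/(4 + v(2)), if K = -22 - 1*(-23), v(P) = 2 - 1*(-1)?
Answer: 4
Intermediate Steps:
v(P) = 3 (v(P) = 2 + 1 = 3)
K = 1 (K = -22 + 23 = 1)
(K*28)/(4 + v(2)) = (1*28)/(4 + 3) = 28/7 = 28*(⅐) = 4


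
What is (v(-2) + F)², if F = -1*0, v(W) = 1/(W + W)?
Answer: 1/16 ≈ 0.062500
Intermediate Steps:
v(W) = 1/(2*W)
F = 0
(v(-2) + F)² = ((½)/(-2) + 0)² = ((½)*(-½) + 0)² = (-¼ + 0)² = (-¼)² = 1/16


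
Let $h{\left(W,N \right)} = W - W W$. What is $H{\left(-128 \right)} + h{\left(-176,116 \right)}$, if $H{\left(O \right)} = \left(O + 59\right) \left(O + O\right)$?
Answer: $-13488$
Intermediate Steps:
$H{\left(O \right)} = 2 O \left(59 + O\right)$ ($H{\left(O \right)} = \left(59 + O\right) 2 O = 2 O \left(59 + O\right)$)
$h{\left(W,N \right)} = W - W^{2}$
$H{\left(-128 \right)} + h{\left(-176,116 \right)} = 2 \left(-128\right) \left(59 - 128\right) - 176 \left(1 - -176\right) = 2 \left(-128\right) \left(-69\right) - 176 \left(1 + 176\right) = 17664 - 31152 = -13488$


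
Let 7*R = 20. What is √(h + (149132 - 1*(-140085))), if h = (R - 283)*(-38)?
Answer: √14693259/7 ≈ 547.60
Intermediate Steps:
R = 20/7 (R = (⅐)*20 = 20/7 ≈ 2.8571)
h = 74518/7 (h = (20/7 - 283)*(-38) = -1961/7*(-38) = 74518/7 ≈ 10645.)
√(h + (149132 - 1*(-140085))) = √(74518/7 + (149132 - 1*(-140085))) = √(74518/7 + (149132 + 140085)) = √(74518/7 + 289217) = √(2099037/7) = √14693259/7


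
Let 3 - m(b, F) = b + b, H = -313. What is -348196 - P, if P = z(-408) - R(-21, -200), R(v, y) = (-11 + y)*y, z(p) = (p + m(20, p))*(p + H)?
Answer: -626841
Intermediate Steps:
m(b, F) = 3 - 2*b (m(b, F) = 3 - (b + b) = 3 - 2*b)
z(p) = (-313 + p)*(-37 + p) (z(p) = (p + (3 - 2*20))*(p - 313) = (p + (3 - 40))*(-313 + p) = (p - 37)*(-313 + p) = (-37 + p)*(-313 + p) = (-313 + p)*(-37 + p))
R(v, y) = y*(-11 + y)
P = 278645 (P = (11581 + (-408)² - 350*(-408)) - (-200)*(-11 - 200) = (11581 + 166464 + 142800) - (-200)*(-211) = 320845 - 1*42200 = 320845 - 42200 = 278645)
-348196 - P = -348196 - 1*278645 = -348196 - 278645 = -626841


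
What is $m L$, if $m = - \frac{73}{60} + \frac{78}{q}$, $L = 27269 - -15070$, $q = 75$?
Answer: $- \frac{747989}{100} \approx -7479.9$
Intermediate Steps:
$L = 42339$ ($L = 27269 + 15070 = 42339$)
$m = - \frac{53}{300}$ ($m = - \frac{73}{60} + \frac{78}{75} = \left(-73\right) \frac{1}{60} + 78 \cdot \frac{1}{75} = - \frac{73}{60} + \frac{26}{25} = - \frac{53}{300} \approx -0.17667$)
$m L = \left(- \frac{53}{300}\right) 42339 = - \frac{747989}{100}$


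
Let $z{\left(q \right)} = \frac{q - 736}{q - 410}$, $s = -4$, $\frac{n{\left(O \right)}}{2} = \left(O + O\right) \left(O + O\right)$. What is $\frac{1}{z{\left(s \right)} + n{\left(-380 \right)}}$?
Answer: $\frac{207}{239126770} \approx 8.6565 \cdot 10^{-7}$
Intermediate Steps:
$n{\left(O \right)} = 8 O^{2}$ ($n{\left(O \right)} = 2 \left(O + O\right) \left(O + O\right) = 2 \cdot 2 O 2 O = 2 \cdot 4 O^{2} = 8 O^{2}$)
$z{\left(q \right)} = \frac{-736 + q}{-410 + q}$
$\frac{1}{z{\left(s \right)} + n{\left(-380 \right)}} = \frac{1}{\frac{-736 - 4}{-410 - 4} + 8 \left(-380\right)^{2}} = \frac{1}{\frac{1}{-414} \left(-740\right) + 8 \cdot 144400} = \frac{1}{\left(- \frac{1}{414}\right) \left(-740\right) + 1155200} = \frac{1}{\frac{370}{207} + 1155200} = \frac{1}{\frac{239126770}{207}} = \frac{207}{239126770}$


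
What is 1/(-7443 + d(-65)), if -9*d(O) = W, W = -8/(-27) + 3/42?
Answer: -3402/25321225 ≈ -0.00013435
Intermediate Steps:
W = 139/378 (W = -8*(-1/27) + 3*(1/42) = 8/27 + 1/14 = 139/378 ≈ 0.36772)
d(O) = -139/3402 (d(O) = -⅑*139/378 = -139/3402)
1/(-7443 + d(-65)) = 1/(-7443 - 139/3402) = 1/(-25321225/3402) = -3402/25321225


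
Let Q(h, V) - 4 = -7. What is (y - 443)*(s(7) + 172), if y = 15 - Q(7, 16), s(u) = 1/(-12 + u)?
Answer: -73015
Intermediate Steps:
Q(h, V) = -3 (Q(h, V) = 4 - 7 = -3)
y = 18 (y = 15 - 1*(-3) = 15 + 3 = 18)
(y - 443)*(s(7) + 172) = (18 - 443)*(1/(-12 + 7) + 172) = -425*(1/(-5) + 172) = -425*(-⅕ + 172) = -425*859/5 = -73015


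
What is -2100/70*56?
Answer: -1680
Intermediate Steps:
-2100/70*56 = -70*3/7*56 = -30*56 = -1680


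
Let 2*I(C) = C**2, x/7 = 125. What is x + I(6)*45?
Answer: 1685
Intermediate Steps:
x = 875 (x = 7*125 = 875)
I(C) = C**2/2
x + I(6)*45 = 875 + ((1/2)*6**2)*45 = 875 + ((1/2)*36)*45 = 875 + 18*45 = 875 + 810 = 1685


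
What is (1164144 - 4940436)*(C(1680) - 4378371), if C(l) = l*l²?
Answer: -17889252981163668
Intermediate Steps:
C(l) = l³
(1164144 - 4940436)*(C(1680) - 4378371) = (1164144 - 4940436)*(1680³ - 4378371) = -3776292*(4741632000 - 4378371) = -3776292*4737253629 = -17889252981163668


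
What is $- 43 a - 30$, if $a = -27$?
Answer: $1131$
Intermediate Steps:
$- 43 a - 30 = \left(-43\right) \left(-27\right) - 30 = 1161 - 30 = 1131$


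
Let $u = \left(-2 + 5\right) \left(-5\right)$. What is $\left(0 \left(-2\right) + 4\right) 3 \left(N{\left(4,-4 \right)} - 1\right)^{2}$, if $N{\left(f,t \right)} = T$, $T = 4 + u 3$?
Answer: $21168$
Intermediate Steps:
$u = -15$ ($u = 3 \left(-5\right) = -15$)
$T = -41$ ($T = 4 - 45 = -41$)
$N{\left(f,t \right)} = -41$
$\left(0 \left(-2\right) + 4\right) 3 \left(N{\left(4,-4 \right)} - 1\right)^{2} = \left(0 \left(-2\right) + 4\right) 3 \left(-41 - 1\right)^{2} = \left(0 + 4\right) 3 \left(-42\right)^{2} = 4 \cdot 3 \cdot 1764 = 12 \cdot 1764 = 21168$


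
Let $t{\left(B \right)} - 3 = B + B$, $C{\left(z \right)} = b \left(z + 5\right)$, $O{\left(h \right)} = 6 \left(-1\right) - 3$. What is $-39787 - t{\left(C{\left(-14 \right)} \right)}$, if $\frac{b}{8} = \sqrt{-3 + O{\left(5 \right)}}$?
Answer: $-39790 + 288 i \sqrt{3} \approx -39790.0 + 498.83 i$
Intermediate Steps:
$O{\left(h \right)} = -9$ ($O{\left(h \right)} = -6 - 3 = -9$)
$b = 16 i \sqrt{3}$ ($b = 8 \sqrt{-3 - 9} = 8 \sqrt{-12} = 8 \cdot 2 i \sqrt{3} = 16 i \sqrt{3} \approx 27.713 i$)
$C{\left(z \right)} = 16 i \sqrt{3} \left(5 + z\right)$ ($C{\left(z \right)} = 16 i \sqrt{3} \left(z + 5\right) = 16 i \sqrt{3} \left(5 + z\right)$)
$t{\left(B \right)} = 3 + 2 B$ ($t{\left(B \right)} = 3 + \left(B + B\right) = 3 + 2 B$)
$-39787 - t{\left(C{\left(-14 \right)} \right)} = -39787 - \left(3 + 2 \cdot 16 i \sqrt{3} \left(5 - 14\right)\right) = -39787 - \left(3 + 2 \cdot 16 i \sqrt{3} \left(-9\right)\right) = -39787 - \left(3 + 2 \left(- 144 i \sqrt{3}\right)\right) = -39787 - \left(3 - 288 i \sqrt{3}\right) = -39790 + 288 i \sqrt{3}$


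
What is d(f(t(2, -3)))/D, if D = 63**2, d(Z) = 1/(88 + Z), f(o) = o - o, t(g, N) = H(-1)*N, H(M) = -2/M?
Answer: 1/349272 ≈ 2.8631e-6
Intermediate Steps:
t(g, N) = 2*N (t(g, N) = (-2/(-1))*N = (-2*(-1))*N = 2*N)
f(o) = 0
D = 3969
d(f(t(2, -3)))/D = 1/((88 + 0)*3969) = (1/3969)/88 = (1/88)*(1/3969) = 1/349272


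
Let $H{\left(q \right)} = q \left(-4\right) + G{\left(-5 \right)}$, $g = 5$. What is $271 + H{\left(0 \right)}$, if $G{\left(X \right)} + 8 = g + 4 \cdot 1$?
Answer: $272$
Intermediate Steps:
$G{\left(X \right)} = 1$ ($G{\left(X \right)} = -8 + \left(5 + 4 \cdot 1\right) = -8 + \left(5 + 4\right) = -8 + 9 = 1$)
$H{\left(q \right)} = 1 - 4 q$ ($H{\left(q \right)} = q \left(-4\right) + 1 = - 4 q + 1 = 1 - 4 q$)
$271 + H{\left(0 \right)} = 271 + \left(1 - 0\right) = 271 + \left(1 + 0\right) = 271 + 1 = 272$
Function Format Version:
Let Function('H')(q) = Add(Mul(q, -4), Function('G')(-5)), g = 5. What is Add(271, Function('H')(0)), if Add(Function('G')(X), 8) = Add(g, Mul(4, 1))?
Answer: 272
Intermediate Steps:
Function('G')(X) = 1 (Function('G')(X) = Add(-8, Add(5, Mul(4, 1))) = Add(-8, Add(5, 4)) = Add(-8, 9) = 1)
Function('H')(q) = Add(1, Mul(-4, q)) (Function('H')(q) = Add(Mul(q, -4), 1) = Add(Mul(-4, q), 1) = Add(1, Mul(-4, q)))
Add(271, Function('H')(0)) = Add(271, Add(1, Mul(-4, 0))) = Add(271, Add(1, 0)) = Add(271, 1) = 272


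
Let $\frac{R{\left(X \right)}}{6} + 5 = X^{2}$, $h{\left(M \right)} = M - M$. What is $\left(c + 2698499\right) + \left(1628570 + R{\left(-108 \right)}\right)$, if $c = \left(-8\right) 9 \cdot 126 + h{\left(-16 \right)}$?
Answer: $4387951$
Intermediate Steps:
$h{\left(M \right)} = 0$
$R{\left(X \right)} = -30 + 6 X^{2}$
$c = -9072$ ($c = \left(-8\right) 9 \cdot 126 + 0 = \left(-72\right) 126 + 0 = -9072 + 0 = -9072$)
$\left(c + 2698499\right) + \left(1628570 + R{\left(-108 \right)}\right) = \left(-9072 + 2698499\right) + \left(1628570 - \left(30 - 6 \left(-108\right)^{2}\right)\right) = 2689427 + \left(1628570 + \left(-30 + 6 \cdot 11664\right)\right) = 2689427 + \left(1628570 + \left(-30 + 69984\right)\right) = 2689427 + \left(1628570 + 69954\right) = 2689427 + 1698524 = 4387951$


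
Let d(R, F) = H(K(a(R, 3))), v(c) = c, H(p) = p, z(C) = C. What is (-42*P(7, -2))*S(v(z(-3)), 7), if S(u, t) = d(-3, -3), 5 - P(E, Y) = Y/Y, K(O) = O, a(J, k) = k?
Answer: -504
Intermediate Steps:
P(E, Y) = 4 (P(E, Y) = 5 - Y/Y = 5 - 1*1 = 5 - 1 = 4)
d(R, F) = 3
S(u, t) = 3
(-42*P(7, -2))*S(v(z(-3)), 7) = -42*4*3 = -168*3 = -504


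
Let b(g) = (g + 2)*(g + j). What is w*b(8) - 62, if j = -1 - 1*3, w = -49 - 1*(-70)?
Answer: 778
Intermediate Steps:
w = 21 (w = -49 + 70 = 21)
j = -4 (j = -1 - 3 = -4)
b(g) = (-4 + g)*(2 + g) (b(g) = (g + 2)*(g - 4) = (2 + g)*(-4 + g) = (-4 + g)*(2 + g))
w*b(8) - 62 = 21*(-8 + 8² - 2*8) - 62 = 21*(-8 + 64 - 16) - 62 = 21*40 - 62 = 840 - 62 = 778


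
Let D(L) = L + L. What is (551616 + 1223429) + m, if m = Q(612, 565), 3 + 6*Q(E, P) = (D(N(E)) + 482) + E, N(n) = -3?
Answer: 10651355/6 ≈ 1.7752e+6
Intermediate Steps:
D(L) = 2*L
Q(E, P) = 473/6 + E/6 (Q(E, P) = -½ + ((2*(-3) + 482) + E)/6 = -½ + ((-6 + 482) + E)/6 = -½ + (476 + E)/6 = -½ + (238/3 + E/6) = 473/6 + E/6)
m = 1085/6 (m = 473/6 + (⅙)*612 = 473/6 + 102 = 1085/6 ≈ 180.83)
(551616 + 1223429) + m = (551616 + 1223429) + 1085/6 = 1775045 + 1085/6 = 10651355/6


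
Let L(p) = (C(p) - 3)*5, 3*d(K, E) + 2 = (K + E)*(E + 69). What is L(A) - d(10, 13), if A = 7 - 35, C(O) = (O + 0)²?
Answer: 3277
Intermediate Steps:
C(O) = O²
A = -28
d(K, E) = -⅔ + (69 + E)*(E + K)/3 (d(K, E) = -⅔ + ((K + E)*(E + 69))/3 = -⅔ + ((E + K)*(69 + E))/3 = -⅔ + ((69 + E)*(E + K))/3 = -⅔ + (69 + E)*(E + K)/3)
L(p) = -15 + 5*p² (L(p) = (p² - 3)*5 = (-3 + p²)*5 = -15 + 5*p²)
L(A) - d(10, 13) = (-15 + 5*(-28)²) - (-⅔ + 23*13 + 23*10 + (⅓)*13² + (⅓)*13*10) = (-15 + 5*784) - (-⅔ + 299 + 230 + (⅓)*169 + 130/3) = (-15 + 3920) - (-⅔ + 299 + 230 + 169/3 + 130/3) = 3905 - 1*628 = 3905 - 628 = 3277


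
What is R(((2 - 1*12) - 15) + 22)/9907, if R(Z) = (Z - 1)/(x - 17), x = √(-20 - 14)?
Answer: 4/188233 + 4*I*√34/3199961 ≈ 2.125e-5 + 7.2888e-6*I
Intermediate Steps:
x = I*√34 (x = √(-34) = I*√34 ≈ 5.8309*I)
R(Z) = (-1 + Z)/(-17 + I*√34) (R(Z) = (Z - 1)/(I*√34 - 17) = (-1 + Z)/(-17 + I*√34))
R(((2 - 1*12) - 15) + 22)/9907 = -(-1 + (((2 - 1*12) - 15) + 22))/(17 - I*√34)/9907 = -(-1 + (((2 - 12) - 15) + 22))/(17 - I*√34)*(1/9907) = -(-1 + ((-10 - 15) + 22))/(17 - I*√34)*(1/9907) = -(-1 + (-25 + 22))/(17 - I*√34)*(1/9907) = -(-1 - 3)/(17 - I*√34)*(1/9907) = -1*(-4)/(17 - I*√34)*(1/9907) = (4/(17 - I*√34))*(1/9907) = 4/(9907*(17 - I*√34))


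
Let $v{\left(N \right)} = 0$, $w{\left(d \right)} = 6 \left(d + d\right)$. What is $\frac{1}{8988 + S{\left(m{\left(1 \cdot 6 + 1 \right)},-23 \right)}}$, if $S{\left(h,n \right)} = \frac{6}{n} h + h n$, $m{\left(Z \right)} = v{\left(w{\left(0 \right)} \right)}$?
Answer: $\frac{1}{8988} \approx 0.00011126$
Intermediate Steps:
$w{\left(d \right)} = 12 d$ ($w{\left(d \right)} = 6 \cdot 2 d = 12 d$)
$m{\left(Z \right)} = 0$
$S{\left(h,n \right)} = h n + \frac{6 h}{n}$ ($S{\left(h,n \right)} = \frac{6 h}{n} + h n = h n + \frac{6 h}{n}$)
$\frac{1}{8988 + S{\left(m{\left(1 \cdot 6 + 1 \right)},-23 \right)}} = \frac{1}{8988 + \frac{0 \left(6 + \left(-23\right)^{2}\right)}{-23}} = \frac{1}{8988 + 0 \left(- \frac{1}{23}\right) \left(6 + 529\right)} = \frac{1}{8988 + 0 \left(- \frac{1}{23}\right) 535} = \frac{1}{8988 + 0} = \frac{1}{8988}$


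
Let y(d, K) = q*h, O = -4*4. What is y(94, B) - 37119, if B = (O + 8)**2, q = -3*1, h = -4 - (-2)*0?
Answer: -37107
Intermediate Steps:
h = -4 (h = -4 - 1*0 = -4 + 0 = -4)
q = -3
O = -16
B = 64 (B = (-16 + 8)**2 = (-8)**2 = 64)
y(d, K) = 12 (y(d, K) = -3*(-4) = 12)
y(94, B) - 37119 = 12 - 37119 = -37107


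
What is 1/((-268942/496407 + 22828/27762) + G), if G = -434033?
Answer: -2296875189/996918984638705 ≈ -2.3040e-6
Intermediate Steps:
1/((-268942/496407 + 22828/27762) + G) = 1/((-268942/496407 + 22828/27762) - 434033) = 1/((-268942*1/496407 + 22828*(1/27762)) - 434033) = 1/((-268942/496407 + 11414/13881) - 434033) = 1/(644268532/2296875189 - 434033) = 1/(-996918984638705/2296875189) = -2296875189/996918984638705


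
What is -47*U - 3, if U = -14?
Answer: 655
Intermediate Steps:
-47*U - 3 = -47*(-14) - 3 = 658 - 3 = 655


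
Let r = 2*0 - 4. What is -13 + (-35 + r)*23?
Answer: -910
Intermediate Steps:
r = -4 (r = 0 - 4 = -4)
-13 + (-35 + r)*23 = -13 + (-35 - 4)*23 = -13 - 39*23 = -13 - 897 = -910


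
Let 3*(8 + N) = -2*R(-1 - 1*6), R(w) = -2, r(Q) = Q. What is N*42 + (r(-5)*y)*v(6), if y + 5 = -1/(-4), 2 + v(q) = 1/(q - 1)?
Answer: -1291/4 ≈ -322.75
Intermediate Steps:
v(q) = -2 + 1/(-1 + q) (v(q) = -2 + 1/(q - 1) = -2 + 1/(-1 + q))
N = -20/3 (N = -8 + (-2*(-2))/3 = -8 + (⅓)*4 = -8 + 4/3 = -20/3 ≈ -6.6667)
y = -19/4 (y = -5 - 1/(-4) = -5 - 1*(-¼) = -5 + ¼ = -19/4 ≈ -4.7500)
N*42 + (r(-5)*y)*v(6) = -20/3*42 + (-5*(-19/4))*((3 - 2*6)/(-1 + 6)) = -280 + 95*((3 - 12)/5)/4 = -280 + 95*((⅕)*(-9))/4 = -280 + (95/4)*(-9/5) = -280 - 171/4 = -1291/4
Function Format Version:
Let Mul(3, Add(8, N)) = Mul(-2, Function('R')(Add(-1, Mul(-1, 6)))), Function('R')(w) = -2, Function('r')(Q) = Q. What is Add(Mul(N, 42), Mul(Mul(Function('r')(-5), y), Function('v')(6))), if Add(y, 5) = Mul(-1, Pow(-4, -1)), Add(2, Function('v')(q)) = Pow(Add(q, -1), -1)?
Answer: Rational(-1291, 4) ≈ -322.75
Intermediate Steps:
Function('v')(q) = Add(-2, Pow(Add(-1, q), -1)) (Function('v')(q) = Add(-2, Pow(Add(q, -1), -1)) = Add(-2, Pow(Add(-1, q), -1)))
N = Rational(-20, 3) (N = Add(-8, Mul(Rational(1, 3), Mul(-2, -2))) = Add(-8, Mul(Rational(1, 3), 4)) = Add(-8, Rational(4, 3)) = Rational(-20, 3) ≈ -6.6667)
y = Rational(-19, 4) (y = Add(-5, Mul(-1, Pow(-4, -1))) = Add(-5, Mul(-1, Rational(-1, 4))) = Add(-5, Rational(1, 4)) = Rational(-19, 4) ≈ -4.7500)
Add(Mul(N, 42), Mul(Mul(Function('r')(-5), y), Function('v')(6))) = Add(Mul(Rational(-20, 3), 42), Mul(Mul(-5, Rational(-19, 4)), Mul(Pow(Add(-1, 6), -1), Add(3, Mul(-2, 6))))) = Add(-280, Mul(Rational(95, 4), Mul(Pow(5, -1), Add(3, -12)))) = Add(-280, Mul(Rational(95, 4), Mul(Rational(1, 5), -9))) = Add(-280, Mul(Rational(95, 4), Rational(-9, 5))) = Add(-280, Rational(-171, 4)) = Rational(-1291, 4)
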